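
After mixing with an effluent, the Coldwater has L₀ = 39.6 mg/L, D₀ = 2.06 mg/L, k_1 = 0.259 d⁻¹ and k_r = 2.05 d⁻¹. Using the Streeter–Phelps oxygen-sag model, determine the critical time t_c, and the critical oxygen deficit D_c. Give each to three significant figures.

t_c = [1/(k_r−k_1)] ln[(k_r/k_1)(1 − D₀(k_r−k_1)/(k_1 L₀))]
= [1/(2.05−0.259)] ln[(2.05/0.259)(1 − 2.06×1.791/(0.259×39.6))]
= (1/1.791) ln[7.915 × 0.6403] = 0.5583 × ln(5.068) = 0.5583 × 1.623 = 0.9061 d.
D_c = (k_1/k_r) L₀ e^(−k_1 t_c) = (0.259/2.05) × 39.6 × e^(−0.259×0.9061) = 0.1263 × 39.6 × 0.7908 = 3.957 mg/L.

t_c ≈ 0.906 d; D_c ≈ 3.96 mg/L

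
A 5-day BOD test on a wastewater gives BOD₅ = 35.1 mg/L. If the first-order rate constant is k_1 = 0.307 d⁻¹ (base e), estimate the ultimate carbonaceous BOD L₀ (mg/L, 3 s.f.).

L₀ ≈ 44.7 mg/L

BOD₅ = L₀(1 − e^(−5k_1)) ⇒ L₀ = BOD₅ / (1 − e^(−5×0.307))
= 35.1 / (1 − 0.2155) = 35.1 / 0.7845 = 44.74 mg/L.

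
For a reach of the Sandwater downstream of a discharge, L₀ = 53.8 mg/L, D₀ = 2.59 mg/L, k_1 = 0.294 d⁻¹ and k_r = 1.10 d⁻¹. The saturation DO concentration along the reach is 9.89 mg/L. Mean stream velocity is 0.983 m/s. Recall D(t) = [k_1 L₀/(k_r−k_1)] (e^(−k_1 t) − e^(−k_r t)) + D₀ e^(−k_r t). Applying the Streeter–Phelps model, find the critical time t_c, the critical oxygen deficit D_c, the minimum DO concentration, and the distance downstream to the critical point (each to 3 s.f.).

At the critical point dD/dt = 0, so k_1 L₀ e^(−k_1 t) = k_r D. Substituting D(t) from the Streeter–Phelps equation and solving for t gives
t_c = ln[(k_r/k_1)(1 − D₀(k_r−k_1)/(k_1 L₀))] / (k_r−k_1).
Here k_r−k_1 = 0.8060 d⁻¹ and 1 − D₀(k_r−k_1)/(k_1 L₀) = 1 − 2.59×0.8060/(0.294×53.8) = 0.8680, so
t_c = ln(3.741 × 0.8680) / 0.8060 = 1.178 / 0.8060 = 1.461 d.
D_c = (k_1/k_r) L₀ e^(−k_1 t_c) = (0.294/1.10) × 53.8 × e^(−0.294×1.461) = 0.2673 × 53.8 × 0.6507 = 9.357 mg/L.
Minimum DO = C_s − D_c = 9.89 − 9.357 = 0.5331 mg/L.
x_c = v t_c = 0.983 m/s × 1.461 d × 86400 s/d = 124100 m ≈ 124 km.

t_c ≈ 1.46 d; D_c ≈ 9.36 mg/L; min DO ≈ 0.533 mg/L; x_c ≈ 124 km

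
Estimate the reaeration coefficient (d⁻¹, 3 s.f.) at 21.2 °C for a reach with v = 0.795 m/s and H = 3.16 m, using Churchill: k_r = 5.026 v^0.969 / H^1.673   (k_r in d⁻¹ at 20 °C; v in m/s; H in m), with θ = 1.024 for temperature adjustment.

k_r ≈ 0.604 d⁻¹

k_r(20) = 5.026 × 0.795^0.969 / 3.16^1.673 = 5.026 × 0.8007 / 6.855 = 0.5871 d⁻¹.
k_r(21.2) = 0.5871 × 1.024^(21.2−20) = 0.5871 × 1.029 = 0.6040 d⁻¹.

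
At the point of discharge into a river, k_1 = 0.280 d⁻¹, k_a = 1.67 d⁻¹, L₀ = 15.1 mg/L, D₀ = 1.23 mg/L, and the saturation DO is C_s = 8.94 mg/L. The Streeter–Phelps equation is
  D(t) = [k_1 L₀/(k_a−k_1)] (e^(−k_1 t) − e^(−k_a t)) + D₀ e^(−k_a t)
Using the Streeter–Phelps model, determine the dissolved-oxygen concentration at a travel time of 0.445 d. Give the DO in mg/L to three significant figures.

k_1 L₀/(k_a−k_1) = 0.280×15.1/(1.67−0.280) = 4.228/1.390 = 3.042 mg/L.
e^(−k_1 t) = e^(−0.280×0.4450) = 0.8828; e^(−k_a t) = e^(−1.67×0.4450) = 0.4756.
D = 3.042 × (0.8828 − 0.4756) + 1.23 × 0.4756 = 1.239 + 0.5850 = 1.824 mg/L.
DO = C_s − D = 8.94 − 1.824 = 7.116 mg/L.

DO ≈ 7.12 mg/L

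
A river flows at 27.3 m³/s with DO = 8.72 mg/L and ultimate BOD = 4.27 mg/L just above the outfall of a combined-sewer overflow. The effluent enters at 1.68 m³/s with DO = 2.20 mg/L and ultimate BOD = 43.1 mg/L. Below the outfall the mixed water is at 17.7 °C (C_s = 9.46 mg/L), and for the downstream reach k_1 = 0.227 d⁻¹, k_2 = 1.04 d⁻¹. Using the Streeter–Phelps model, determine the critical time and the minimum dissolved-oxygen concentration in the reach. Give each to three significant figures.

Mixed DO = (27.3×8.72 + 1.68×2.20)/(27.3+1.68) = 241.8/28.98 = 8.342 mg/L.
Mixed L₀ = (27.3×4.27 + 1.68×43.1)/(28.98) = 189.0/28.98 = 6.521 mg/L.
Initial deficit D₀ = C_s − DO₀ = 9.46 − 8.342 = 1.118 mg/L.
t_c = (1/0.8130) ln[(1.04/0.227)(1 − 1.118×0.8130/(0.227×6.521))] = 1.230 × ln(1.768) = 0.7012 d.
D_c = (0.227/1.04) × 6.521 × e^(−0.227×0.7012) = 0.2183 × 6.521 × 0.8529 = 1.214 mg/L.
Minimum DO = 9.46 − 1.214 = 8.246 mg/L.

t_c ≈ 0.701 d; minimum DO ≈ 8.25 mg/L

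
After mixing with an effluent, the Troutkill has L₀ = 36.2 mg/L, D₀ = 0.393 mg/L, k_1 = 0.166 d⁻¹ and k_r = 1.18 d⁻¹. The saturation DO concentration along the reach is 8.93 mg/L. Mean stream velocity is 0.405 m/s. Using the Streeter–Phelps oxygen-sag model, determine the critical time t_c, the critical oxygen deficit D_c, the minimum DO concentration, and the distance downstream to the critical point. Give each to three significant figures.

t_c ≈ 1.87 d; D_c ≈ 3.74 mg/L; min DO ≈ 5.19 mg/L; x_c ≈ 65.3 km

With k_r/k_1 = 7.108 and 1 − D₀(k_r−k_1)/(k_1 L₀) = 0.9337,
t_c = ln(7.108 × 0.9337) / (1.18 − 0.166) = ln(6.637) / 1.014 = 1.893/1.014 = 1.867 d.
L(t_c) = L₀ e^(−k_1 t_c) = 36.2 × 0.7336 = 26.55 mg/L, and at the critical point k_r D_c = k_1 L, so D_c = (0.166/1.18) × 26.55 = 3.736 mg/L.
Minimum DO = C_s − D_c = 8.93 − 3.736 = 5.194 mg/L.
x_c = v t_c = 0.405 m/s × 1.867 d × 86400 s/d = 65310 m ≈ 65.3 km.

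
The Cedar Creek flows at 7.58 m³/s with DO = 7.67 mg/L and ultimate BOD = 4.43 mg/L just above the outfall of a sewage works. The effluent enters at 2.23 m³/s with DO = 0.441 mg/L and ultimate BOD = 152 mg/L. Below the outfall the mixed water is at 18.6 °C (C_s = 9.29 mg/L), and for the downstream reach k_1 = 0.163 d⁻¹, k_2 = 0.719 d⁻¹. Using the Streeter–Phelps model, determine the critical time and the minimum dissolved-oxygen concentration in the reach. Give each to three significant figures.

Mixed DO = (7.58×7.67 + 2.23×0.441)/(7.58+2.23) = 59.12/9.810 = 6.027 mg/L.
Mixed L₀ = (7.58×4.43 + 2.23×152)/(9.810) = 372.5/9.810 = 37.98 mg/L.
Initial deficit D₀ = C_s − DO₀ = 9.29 − 6.027 = 3.263 mg/L.
t_c = (1/0.5560) ln[(0.719/0.163)(1 − 3.263×0.5560/(0.163×37.98))] = 1.799 × ln(3.118) = 2.045 d.
D_c = (0.163/0.719) × 37.98 × e^(−0.163×2.045) = 0.2267 × 37.98 × 0.7165 = 6.168 mg/L.
Minimum DO = 9.29 − 6.168 = 3.122 mg/L.

t_c ≈ 2.05 d; minimum DO ≈ 3.12 mg/L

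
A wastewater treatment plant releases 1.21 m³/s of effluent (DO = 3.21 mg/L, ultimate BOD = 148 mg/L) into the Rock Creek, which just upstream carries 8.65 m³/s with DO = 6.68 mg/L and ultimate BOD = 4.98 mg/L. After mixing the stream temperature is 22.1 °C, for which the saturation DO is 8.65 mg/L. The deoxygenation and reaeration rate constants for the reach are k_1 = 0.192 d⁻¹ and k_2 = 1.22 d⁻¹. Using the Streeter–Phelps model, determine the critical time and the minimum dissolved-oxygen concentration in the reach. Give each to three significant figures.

t_c ≈ 0.979 d; minimum DO ≈ 5.71 mg/L

Mixed DO = (8.65×6.68 + 1.21×3.21)/(8.65+1.21) = 61.67/9.860 = 6.254 mg/L.
Mixed L₀ = (8.65×4.98 + 1.21×148)/(9.860) = 222.2/9.860 = 22.53 mg/L.
Initial deficit D₀ = C_s − DO₀ = 8.65 − 6.254 = 2.396 mg/L.
t_c = (1/1.028) ln[(1.22/0.192)(1 − 2.396×1.028/(0.192×22.53))] = 0.9728 × ln(2.737) = 0.9793 d.
D_c = (0.192/1.22) × 22.53 × e^(−0.192×0.9793) = 0.1574 × 22.53 × 0.8286 = 2.938 mg/L.
Minimum DO = 8.65 − 2.938 = 5.712 mg/L.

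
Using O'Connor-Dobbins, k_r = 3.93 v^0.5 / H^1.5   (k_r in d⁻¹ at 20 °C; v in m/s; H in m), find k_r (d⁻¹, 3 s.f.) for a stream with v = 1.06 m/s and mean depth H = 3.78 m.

k_r = 3.93 × 1.06^0.5 / 3.78^1.5 = 3.93 × 1.030 / 7.349 = 0.5506 d⁻¹.

k_r ≈ 0.551 d⁻¹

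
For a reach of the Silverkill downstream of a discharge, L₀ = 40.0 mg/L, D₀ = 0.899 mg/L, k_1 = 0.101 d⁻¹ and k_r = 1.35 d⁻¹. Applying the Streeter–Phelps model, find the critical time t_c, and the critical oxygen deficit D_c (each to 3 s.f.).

With k_r/k_1 = 13.37 and 1 − D₀(k_r−k_1)/(k_1 L₀) = 0.7221,
t_c = ln(13.37 × 0.7221) / (1.35 − 0.101) = ln(9.651) / 1.249 = 2.267/1.249 = 1.815 d.
L(t_c) = L₀ e^(−k_1 t_c) = 40.0 × 0.8325 = 33.30 mg/L, and at the critical point k_r D_c = k_1 L, so D_c = (0.101/1.35) × 33.30 = 2.491 mg/L.

t_c ≈ 1.82 d; D_c ≈ 2.49 mg/L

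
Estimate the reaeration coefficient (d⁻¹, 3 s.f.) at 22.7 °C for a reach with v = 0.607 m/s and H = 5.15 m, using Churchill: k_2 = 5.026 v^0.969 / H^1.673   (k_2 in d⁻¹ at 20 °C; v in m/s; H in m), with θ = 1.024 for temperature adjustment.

k_2(20) = 5.026 × 0.607^0.969 / 5.15^1.673 = 5.026 × 0.6165 / 15.52 = 0.1997 d⁻¹.
k_2(22.7) = 0.1997 × 1.024^(22.7−20) = 0.1997 × 1.066 = 0.2129 d⁻¹.

k_2 ≈ 0.213 d⁻¹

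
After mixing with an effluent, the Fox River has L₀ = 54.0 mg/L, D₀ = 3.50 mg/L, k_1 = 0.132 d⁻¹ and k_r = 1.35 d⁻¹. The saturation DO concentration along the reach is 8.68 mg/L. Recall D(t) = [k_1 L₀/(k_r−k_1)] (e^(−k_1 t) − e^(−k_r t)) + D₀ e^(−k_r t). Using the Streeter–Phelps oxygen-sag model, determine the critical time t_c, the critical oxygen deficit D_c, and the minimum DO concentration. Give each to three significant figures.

t_c ≈ 1.16 d; D_c ≈ 4.53 mg/L; min DO ≈ 4.15 mg/L

t_c = [1/(k_r−k_1)] ln[(k_r/k_1)(1 − D₀(k_r−k_1)/(k_1 L₀))]
= [1/(1.35−0.132)] ln[(1.35/0.132)(1 − 3.50×1.218/(0.132×54.0))]
= (1/1.218) ln[10.23 × 0.4019] = 0.8210 × ln(4.111) = 0.8210 × 1.414 = 1.161 d.
L(t_c) = L₀ e^(−k_1 t_c) = 54.0 × 0.8580 = 46.33 mg/L, and at the critical point k_r D_c = k_1 L, so D_c = (0.132/1.35) × 46.33 = 4.530 mg/L.
Minimum DO = C_s − D_c = 8.68 − 4.530 = 4.150 mg/L.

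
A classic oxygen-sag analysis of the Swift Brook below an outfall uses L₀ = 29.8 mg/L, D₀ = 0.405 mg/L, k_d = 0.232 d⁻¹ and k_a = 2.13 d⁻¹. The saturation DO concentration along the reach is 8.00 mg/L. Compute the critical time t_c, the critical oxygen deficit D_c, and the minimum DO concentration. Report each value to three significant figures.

At the critical point dD/dt = 0, so k_d L₀ e^(−k_d t) = k_a D. Substituting D(t) from the Streeter–Phelps equation and solving for t gives
t_c = ln[(k_a/k_d)(1 − D₀(k_a−k_d)/(k_d L₀))] / (k_a−k_d).
Here k_a−k_d = 1.898 d⁻¹ and 1 − D₀(k_a−k_d)/(k_d L₀) = 1 − 0.405×1.898/(0.232×29.8) = 0.8888, so
t_c = ln(9.181 × 0.8888) / 1.898 = 2.099 / 1.898 = 1.106 d.
L(t_c) = L₀ e^(−k_d t_c) = 29.8 × 0.7737 = 23.06 mg/L, and at the critical point k_a D_c = k_d L, so D_c = (0.232/2.13) × 23.06 = 2.511 mg/L.
Minimum DO = C_s − D_c = 8.00 − 2.511 = 5.489 mg/L.

t_c ≈ 1.11 d; D_c ≈ 2.51 mg/L; min DO ≈ 5.49 mg/L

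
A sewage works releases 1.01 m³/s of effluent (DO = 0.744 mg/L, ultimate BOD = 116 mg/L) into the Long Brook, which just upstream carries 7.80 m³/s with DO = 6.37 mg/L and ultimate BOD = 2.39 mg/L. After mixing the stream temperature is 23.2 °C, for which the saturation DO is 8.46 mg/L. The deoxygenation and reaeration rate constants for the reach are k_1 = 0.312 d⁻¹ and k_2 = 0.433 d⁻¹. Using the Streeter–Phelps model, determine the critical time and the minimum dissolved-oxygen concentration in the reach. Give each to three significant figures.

t_c ≈ 2.12 d; minimum DO ≈ 2.73 mg/L

Mixed DO = (7.80×6.37 + 1.01×0.744)/(7.80+1.01) = 50.44/8.810 = 5.725 mg/L.
Mixed L₀ = (7.80×2.39 + 1.01×116)/(8.810) = 135.8/8.810 = 15.41 mg/L.
Initial deficit D₀ = C_s − DO₀ = 8.46 − 5.725 = 2.735 mg/L.
t_c = (1/0.1210) ln[(0.433/0.312)(1 − 2.735×0.1210/(0.312×15.41))] = 8.264 × ln(1.292) = 2.119 d.
D_c = (0.312/0.433) × 15.41 × e^(−0.312×2.119) = 0.7206 × 15.41 × 0.5162 = 5.734 mg/L.
Minimum DO = 8.46 − 5.734 = 2.726 mg/L.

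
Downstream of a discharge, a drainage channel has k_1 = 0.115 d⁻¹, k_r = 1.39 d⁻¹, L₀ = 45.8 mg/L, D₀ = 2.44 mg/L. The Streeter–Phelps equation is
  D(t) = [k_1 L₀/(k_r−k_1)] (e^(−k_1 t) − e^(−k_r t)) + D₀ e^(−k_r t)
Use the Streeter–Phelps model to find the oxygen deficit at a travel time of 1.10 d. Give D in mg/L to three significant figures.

D ≈ 3.27 mg/L

k_1 L₀/(k_r−k_1) = 0.115×45.8/(1.39−0.115) = 5.267/1.275 = 4.131 mg/L.
e^(−k_1 t) = e^(−0.115×1.100) = 0.8812; e^(−k_r t) = e^(−1.39×1.100) = 0.2168.
D = 4.131 × (0.8812 − 0.2168) + 2.44 × 0.2168 = 2.745 + 0.5289 = 3.274 mg/L.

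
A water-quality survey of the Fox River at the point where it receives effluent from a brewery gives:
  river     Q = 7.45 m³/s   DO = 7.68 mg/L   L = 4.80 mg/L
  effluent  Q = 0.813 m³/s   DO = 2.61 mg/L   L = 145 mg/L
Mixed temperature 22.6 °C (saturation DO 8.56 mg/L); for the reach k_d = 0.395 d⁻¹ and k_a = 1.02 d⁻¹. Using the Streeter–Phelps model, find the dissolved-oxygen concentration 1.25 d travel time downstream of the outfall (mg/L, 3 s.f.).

DO ≈ 4.29 mg/L

Mixed DO = (7.45×7.68 + 0.813×2.61)/(7.45+0.813) = 59.34/8.263 = 7.181 mg/L.
Mixed L₀ = (7.45×4.80 + 0.813×145)/(8.263) = 153.6/8.263 = 18.59 mg/L.
Initial deficit D₀ = C_s − DO₀ = 8.56 − 7.181 = 1.379 mg/L.
D(1.25) = [0.395×18.59/(1.02−0.395)](e^(−0.395×1.25) − e^(−1.02×1.25)) + 1.379 e^(−1.02×1.25)
= 11.75 × (0.6103 − 0.2794) + 1.379 × 0.2794 = 4.274 mg/L.
DO = 8.56 − 4.274 = 4.286 mg/L.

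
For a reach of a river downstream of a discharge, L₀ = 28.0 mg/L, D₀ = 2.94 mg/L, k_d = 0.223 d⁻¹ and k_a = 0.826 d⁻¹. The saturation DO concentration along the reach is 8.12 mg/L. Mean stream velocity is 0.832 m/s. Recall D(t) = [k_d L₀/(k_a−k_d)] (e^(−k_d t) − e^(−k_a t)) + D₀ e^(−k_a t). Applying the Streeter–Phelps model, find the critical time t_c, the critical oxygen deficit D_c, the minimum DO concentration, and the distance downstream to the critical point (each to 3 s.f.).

t_c = [1/(k_a−k_d)] ln[(k_a/k_d)(1 − D₀(k_a−k_d)/(k_d L₀))]
= [1/(0.826−0.223)] ln[(0.826/0.223)(1 − 2.94×0.6030/(0.223×28.0))]
= (1/0.6030) ln[3.704 × 0.7161] = 1.658 × ln(2.652) = 1.658 × 0.9755 = 1.618 d.
L(t_c) = L₀ e^(−k_d t_c) = 28.0 × 0.6972 = 19.52 mg/L, and at the critical point k_a D_c = k_d L, so D_c = (0.223/0.826) × 19.52 = 5.270 mg/L.
Minimum DO = C_s − D_c = 8.12 − 5.270 = 2.850 mg/L.
x_c = v t_c = 0.832 m/s × 1.618 d × 86400 s/d = 116300 m ≈ 116 km.

t_c ≈ 1.62 d; D_c ≈ 5.27 mg/L; min DO ≈ 2.85 mg/L; x_c ≈ 116 km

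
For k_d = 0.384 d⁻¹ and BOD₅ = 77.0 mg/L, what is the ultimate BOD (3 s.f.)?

BOD₅ = L₀(1 − e^(−5k_d)) ⇒ L₀ = BOD₅ / (1 − e^(−5×0.384))
= 77.0 / (1 − 0.1466) = 77.0 / 0.8534 = 90.23 mg/L.

L₀ ≈ 90.2 mg/L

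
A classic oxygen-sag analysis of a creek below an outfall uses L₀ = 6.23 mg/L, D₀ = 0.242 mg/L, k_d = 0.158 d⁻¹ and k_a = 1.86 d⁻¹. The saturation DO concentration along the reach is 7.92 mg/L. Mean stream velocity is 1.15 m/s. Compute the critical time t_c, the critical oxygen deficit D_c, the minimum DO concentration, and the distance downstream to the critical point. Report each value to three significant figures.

t_c = [1/(k_a−k_d)] ln[(k_a/k_d)(1 − D₀(k_a−k_d)/(k_d L₀))]
= [1/(1.86−0.158)] ln[(1.86/0.158)(1 − 0.242×1.702/(0.158×6.23))]
= (1/1.702) ln[11.77 × 0.5816] = 0.5875 × ln(6.846) = 0.5875 × 1.924 = 1.130 d.
D_c = (k_d/k_a) L₀ e^(−k_d t_c) = (0.158/1.86) × 6.23 × e^(−0.158×1.130) = 0.08495 × 6.23 × 0.8365 = 0.4427 mg/L.
Minimum DO = C_s − D_c = 7.92 − 0.4427 = 7.477 mg/L.
x_c = v t_c = 1.15 m/s × 1.130 d × 86400 s/d = 112300 m ≈ 112 km.

t_c ≈ 1.13 d; D_c ≈ 0.443 mg/L; min DO ≈ 7.48 mg/L; x_c ≈ 112 km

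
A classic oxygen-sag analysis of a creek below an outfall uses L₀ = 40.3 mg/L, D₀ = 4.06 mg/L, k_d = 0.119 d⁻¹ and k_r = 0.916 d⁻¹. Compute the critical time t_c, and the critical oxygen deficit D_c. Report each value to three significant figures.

t_c ≈ 1.15 d; D_c ≈ 4.57 mg/L

t_c = [1/(k_r−k_d)] ln[(k_r/k_d)(1 − D₀(k_r−k_d)/(k_d L₀))]
= [1/(0.916−0.119)] ln[(0.916/0.119)(1 − 4.06×0.7970/(0.119×40.3))]
= (1/0.7970) ln[7.697 × 0.3253] = 1.255 × ln(2.504) = 1.255 × 0.9178 = 1.152 d.
L(t_c) = L₀ e^(−k_d t_c) = 40.3 × 0.8719 = 35.14 mg/L, and at the critical point k_r D_c = k_d L, so D_c = (0.119/0.916) × 35.14 = 4.565 mg/L.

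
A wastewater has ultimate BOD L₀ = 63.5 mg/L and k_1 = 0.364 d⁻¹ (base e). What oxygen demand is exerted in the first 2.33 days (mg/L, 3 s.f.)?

y_t = L₀(1 − e^(−k_1 t)) = 63.5 × (1 − e^(−0.364×2.33))
= 63.5 × (1 − 0.4282) = 63.5 × 0.5718 = 36.31 mg/L.

y ≈ 36.3 mg/L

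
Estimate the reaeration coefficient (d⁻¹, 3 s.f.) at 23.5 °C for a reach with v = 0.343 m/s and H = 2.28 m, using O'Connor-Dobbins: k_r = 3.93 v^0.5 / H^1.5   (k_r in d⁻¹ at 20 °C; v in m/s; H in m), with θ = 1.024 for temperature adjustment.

k_r(20) = 3.93 × 0.343^0.5 / 2.28^1.5 = 3.93 × 0.5857 / 3.443 = 0.6686 d⁻¹.
k_r(23.5) = 0.6686 × 1.024^(23.5−20) = 0.6686 × 1.087 = 0.7264 d⁻¹.

k_r ≈ 0.726 d⁻¹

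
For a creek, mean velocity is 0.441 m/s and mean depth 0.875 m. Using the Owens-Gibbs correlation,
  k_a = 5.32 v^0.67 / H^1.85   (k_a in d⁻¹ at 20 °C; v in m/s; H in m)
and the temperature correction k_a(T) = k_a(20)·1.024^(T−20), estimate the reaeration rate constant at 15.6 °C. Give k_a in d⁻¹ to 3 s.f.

k_a(20) = 5.32 × 0.441^0.67 / 0.875^1.85 = 5.32 × 0.5778 / 0.7811 = 3.935 d⁻¹.
k_a(15.6) = 3.935 × 1.024^(15.6−20) = 3.935 × 0.9009 = 3.545 d⁻¹.

k_a ≈ 3.55 d⁻¹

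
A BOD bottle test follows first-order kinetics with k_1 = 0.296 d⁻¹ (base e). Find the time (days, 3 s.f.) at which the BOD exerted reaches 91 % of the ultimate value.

t ≈ 8.13 d

y/L₀ = 1 − e^(−k_1 t) = 0.91 ⇒ e^(−k_1 t) = 0.0900
t = −ln(0.0900) / 0.296 = 2.408 / 0.296 = 8.135 d.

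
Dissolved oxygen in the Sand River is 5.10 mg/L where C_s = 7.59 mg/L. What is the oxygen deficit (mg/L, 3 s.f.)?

D ≈ 2.49 mg/L

D = C_s − C = 7.59 − 5.10 = 2.49 mg/L.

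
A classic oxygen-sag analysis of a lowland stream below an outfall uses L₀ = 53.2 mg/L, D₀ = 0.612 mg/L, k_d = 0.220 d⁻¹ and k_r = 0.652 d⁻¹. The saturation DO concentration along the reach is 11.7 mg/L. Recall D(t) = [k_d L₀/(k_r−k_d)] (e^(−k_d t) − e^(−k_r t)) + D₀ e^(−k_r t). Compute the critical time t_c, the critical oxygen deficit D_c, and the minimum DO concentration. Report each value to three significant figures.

t_c ≈ 2.46 d; D_c ≈ 10.4 mg/L; min DO ≈ 1.26 mg/L

At the critical point dD/dt = 0, so k_d L₀ e^(−k_d t) = k_r D. Substituting D(t) from the Streeter–Phelps equation and solving for t gives
t_c = ln[(k_r/k_d)(1 − D₀(k_r−k_d)/(k_d L₀))] / (k_r−k_d).
Here k_r−k_d = 0.4320 d⁻¹ and 1 − D₀(k_r−k_d)/(k_d L₀) = 1 − 0.612×0.4320/(0.220×53.2) = 0.9774, so
t_c = ln(2.964 × 0.9774) / 0.4320 = 1.064 / 0.4320 = 2.462 d.
D_c = (k_d/k_r) L₀ e^(−k_d t_c) = (0.220/0.652) × 53.2 × e^(−0.220×2.462) = 0.3374 × 53.2 × 0.5818 = 10.44 mg/L.
Minimum DO = C_s − D_c = 11.7 − 10.44 = 1.256 mg/L.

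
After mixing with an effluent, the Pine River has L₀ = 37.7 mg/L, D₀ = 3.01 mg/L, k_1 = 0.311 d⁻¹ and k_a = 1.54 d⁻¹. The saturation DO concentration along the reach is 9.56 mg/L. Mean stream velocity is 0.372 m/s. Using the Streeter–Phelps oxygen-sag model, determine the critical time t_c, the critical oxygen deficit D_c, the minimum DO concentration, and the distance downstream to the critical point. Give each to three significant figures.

t_c = [1/(k_a−k_1)] ln[(k_a/k_1)(1 − D₀(k_a−k_1)/(k_1 L₀))]
= [1/(1.54−0.311)] ln[(1.54/0.311)(1 − 3.01×1.229/(0.311×37.7))]
= (1/1.229) ln[4.952 × 0.6845] = 0.8137 × ln(3.389) = 0.8137 × 1.221 = 0.9932 d.
L(t_c) = L₀ e^(−k_1 t_c) = 37.7 × 0.7343 = 27.68 mg/L, and at the critical point k_a D_c = k_1 L, so D_c = (0.311/1.54) × 27.68 = 5.590 mg/L.
Minimum DO = C_s − D_c = 9.56 − 5.590 = 3.970 mg/L.
x_c = v t_c = 0.372 m/s × 0.9932 d × 86400 s/d = 31920 m ≈ 31.9 km.

t_c ≈ 0.993 d; D_c ≈ 5.59 mg/L; min DO ≈ 3.97 mg/L; x_c ≈ 31.9 km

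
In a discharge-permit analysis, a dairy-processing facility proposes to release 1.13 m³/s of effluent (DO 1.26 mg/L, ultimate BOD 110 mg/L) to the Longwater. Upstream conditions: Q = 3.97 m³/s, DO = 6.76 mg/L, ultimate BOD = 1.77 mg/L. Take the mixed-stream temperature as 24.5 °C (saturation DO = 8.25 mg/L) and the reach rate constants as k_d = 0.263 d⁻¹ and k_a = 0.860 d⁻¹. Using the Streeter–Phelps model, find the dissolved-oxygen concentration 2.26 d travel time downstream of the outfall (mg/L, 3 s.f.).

Mixed DO = (3.97×6.76 + 1.13×1.26)/(3.97+1.13) = 28.26/5.100 = 5.541 mg/L.
Mixed L₀ = (3.97×1.77 + 1.13×110)/(5.100) = 131.3/5.100 = 25.75 mg/L.
Initial deficit D₀ = C_s − DO₀ = 8.25 − 5.541 = 2.709 mg/L.
D(2.26) = [0.263×25.75/(0.860−0.263)](e^(−0.263×2.26) − e^(−0.860×2.26)) + 2.709 e^(−0.860×2.26)
= 11.34 × (0.5519 − 0.1432) + 2.709 × 0.1432 = 5.024 mg/L.
DO = 8.25 − 5.024 = 3.226 mg/L.

DO ≈ 3.23 mg/L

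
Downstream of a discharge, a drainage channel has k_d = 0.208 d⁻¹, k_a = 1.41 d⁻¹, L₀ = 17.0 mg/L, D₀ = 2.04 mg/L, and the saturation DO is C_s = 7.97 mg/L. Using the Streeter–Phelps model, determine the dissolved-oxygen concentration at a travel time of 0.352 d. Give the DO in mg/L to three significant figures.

k_d L₀/(k_a−k_d) = 0.208×17.0/(1.41−0.208) = 3.536/1.202 = 2.942 mg/L.
e^(−k_d t) = e^(−0.208×0.3520) = 0.9294; e^(−k_a t) = e^(−1.41×0.3520) = 0.6088.
D = 2.942 × (0.9294 − 0.6088) + 2.04 × 0.6088 = 0.9432 + 1.242 = 2.185 mg/L.
DO = C_s − D = 7.97 − 2.185 = 5.785 mg/L.

DO ≈ 5.78 mg/L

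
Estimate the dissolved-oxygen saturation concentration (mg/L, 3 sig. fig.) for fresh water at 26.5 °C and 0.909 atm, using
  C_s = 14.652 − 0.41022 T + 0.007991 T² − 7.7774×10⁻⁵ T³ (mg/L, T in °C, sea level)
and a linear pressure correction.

C_s ≈ 7.22 mg/L

At sea level: C_s = 14.652 − 0.41022×26.5 + 0.007991×26.5² − 7.7774×10⁻⁵×26.5³ = 7.946 mg/L.
Pressure correction: C_s' = 7.946 × 0.909 = 7.222 mg/L.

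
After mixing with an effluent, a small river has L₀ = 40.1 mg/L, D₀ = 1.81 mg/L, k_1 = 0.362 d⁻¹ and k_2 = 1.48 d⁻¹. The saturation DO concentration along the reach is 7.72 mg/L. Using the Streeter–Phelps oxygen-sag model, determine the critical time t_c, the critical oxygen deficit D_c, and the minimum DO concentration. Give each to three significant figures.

t_c = [1/(k_2−k_1)] ln[(k_2/k_1)(1 − D₀(k_2−k_1)/(k_1 L₀))]
= [1/(1.48−0.362)] ln[(1.48/0.362)(1 − 1.81×1.118/(0.362×40.1))]
= (1/1.118) ln[4.088 × 0.8606] = 0.8945 × ln(3.518) = 0.8945 × 1.258 = 1.125 d.
L(t_c) = L₀ e^(−k_1 t_c) = 40.1 × 0.6654 = 26.68 mg/L, and at the critical point k_2 D_c = k_1 L, so D_c = (0.362/1.48) × 26.68 = 6.527 mg/L.
Minimum DO = C_s − D_c = 7.72 − 6.527 = 1.193 mg/L.

t_c ≈ 1.13 d; D_c ≈ 6.53 mg/L; min DO ≈ 1.19 mg/L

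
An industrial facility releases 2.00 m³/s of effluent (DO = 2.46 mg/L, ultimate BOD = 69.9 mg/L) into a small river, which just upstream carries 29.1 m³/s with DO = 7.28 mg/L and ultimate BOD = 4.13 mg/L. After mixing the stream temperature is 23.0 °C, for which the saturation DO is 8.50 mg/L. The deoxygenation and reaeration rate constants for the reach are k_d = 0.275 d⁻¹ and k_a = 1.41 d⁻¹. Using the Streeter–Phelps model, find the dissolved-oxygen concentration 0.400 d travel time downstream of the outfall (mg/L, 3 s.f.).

DO ≈ 6.97 mg/L

Mixed DO = (29.1×7.28 + 2.00×2.46)/(29.1+2.00) = 216.8/31.10 = 6.970 mg/L.
Mixed L₀ = (29.1×4.13 + 2.00×69.9)/(31.10) = 260.0/31.10 = 8.360 mg/L.
Initial deficit D₀ = C_s − DO₀ = 8.50 − 6.970 = 1.530 mg/L.
D(0.400) = [0.275×8.360/(1.41−0.275)](e^(−0.275×0.400) − e^(−1.41×0.400)) + 1.530 e^(−1.41×0.400)
= 2.025 × (0.8958 − 0.5689) + 1.530 × 0.5689 = 1.533 mg/L.
DO = 8.50 − 1.533 = 6.967 mg/L.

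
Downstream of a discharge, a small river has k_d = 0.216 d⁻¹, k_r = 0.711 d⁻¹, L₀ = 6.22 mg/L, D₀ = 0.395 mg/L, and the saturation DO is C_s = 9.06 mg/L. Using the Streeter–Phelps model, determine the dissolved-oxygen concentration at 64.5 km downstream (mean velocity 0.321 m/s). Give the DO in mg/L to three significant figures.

DO ≈ 7.86 mg/L

Travel time t = x/v = 64.5 km / (0.321 m/s) = 64500 m / 0.321 m/s = 200900 s = 2.326 d.
k_d L₀/(k_r−k_d) = 0.216×6.22/(0.711−0.216) = 1.344/0.4950 = 2.714 mg/L.
e^(−k_d t) = e^(−0.216×2.326) = 0.6051; e^(−k_r t) = e^(−0.711×2.326) = 0.1914.
D = 2.714 × (0.6051 − 0.1914) + 0.395 × 0.1914 = 1.123 + 0.07559 = 1.199 mg/L.
DO = C_s − D = 9.06 − 1.199 = 7.861 mg/L.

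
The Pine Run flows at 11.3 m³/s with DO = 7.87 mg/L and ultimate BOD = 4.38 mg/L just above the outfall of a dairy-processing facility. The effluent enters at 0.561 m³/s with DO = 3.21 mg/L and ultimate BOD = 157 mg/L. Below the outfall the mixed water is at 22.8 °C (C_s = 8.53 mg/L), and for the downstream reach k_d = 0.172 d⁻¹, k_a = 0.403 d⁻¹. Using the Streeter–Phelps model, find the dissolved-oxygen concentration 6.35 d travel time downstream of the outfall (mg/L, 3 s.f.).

Mixed DO = (11.3×7.87 + 0.561×3.21)/(11.3+0.561) = 90.73/11.86 = 7.650 mg/L.
Mixed L₀ = (11.3×4.38 + 0.561×157)/(11.86) = 137.6/11.86 = 11.60 mg/L.
Initial deficit D₀ = C_s − DO₀ = 8.53 − 7.650 = 0.8804 mg/L.
D(6.35) = [0.172×11.60/(0.403−0.172)](e^(−0.172×6.35) − e^(−0.403×6.35)) + 0.8804 e^(−0.403×6.35)
= 8.636 × (0.3355 − 0.07738) + 0.8804 × 0.07738 = 2.297 mg/L.
DO = 8.53 − 2.297 = 6.233 mg/L.

DO ≈ 6.23 mg/L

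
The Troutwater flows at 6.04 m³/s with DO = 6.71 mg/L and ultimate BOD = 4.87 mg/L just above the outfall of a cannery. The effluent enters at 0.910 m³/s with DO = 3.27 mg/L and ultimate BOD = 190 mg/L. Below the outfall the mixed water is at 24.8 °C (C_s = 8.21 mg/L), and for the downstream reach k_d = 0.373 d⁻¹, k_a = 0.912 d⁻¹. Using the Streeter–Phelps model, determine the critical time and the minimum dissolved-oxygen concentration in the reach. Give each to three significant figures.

Mixed DO = (6.04×6.71 + 0.910×3.27)/(6.04+0.910) = 43.50/6.950 = 6.260 mg/L.
Mixed L₀ = (6.04×4.87 + 0.910×190)/(6.950) = 202.3/6.950 = 29.11 mg/L.
Initial deficit D₀ = C_s − DO₀ = 8.21 − 6.260 = 1.950 mg/L.
t_c = (1/0.5390) ln[(0.912/0.373)(1 − 1.950×0.5390/(0.373×29.11))] = 1.855 × ln(2.208) = 1.470 d.
D_c = (0.373/0.912) × 29.11 × e^(−0.373×1.470) = 0.4090 × 29.11 × 0.5780 = 6.881 mg/L.
Minimum DO = 8.21 − 6.881 = 1.329 mg/L.

t_c ≈ 1.47 d; minimum DO ≈ 1.33 mg/L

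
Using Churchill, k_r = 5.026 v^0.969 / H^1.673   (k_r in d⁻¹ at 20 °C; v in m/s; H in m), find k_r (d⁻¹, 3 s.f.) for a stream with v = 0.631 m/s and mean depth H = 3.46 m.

k_r = 5.026 × 0.631^0.969 / 3.46^1.673 = 5.026 × 0.6401 / 7.978 = 0.4033 d⁻¹.

k_r ≈ 0.403 d⁻¹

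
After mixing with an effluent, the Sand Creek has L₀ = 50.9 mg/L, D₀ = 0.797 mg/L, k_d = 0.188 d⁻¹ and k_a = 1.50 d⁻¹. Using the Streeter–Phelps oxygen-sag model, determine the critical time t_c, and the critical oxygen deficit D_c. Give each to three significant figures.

With k_a/k_d = 7.979 and 1 − D₀(k_a−k_d)/(k_d L₀) = 0.8907,
t_c = ln(7.979 × 0.8907) / (1.50 − 0.188) = ln(7.107) / 1.312 = 1.961/1.312 = 1.495 d.
L(t_c) = L₀ e^(−k_d t_c) = 50.9 × 0.7550 = 38.43 mg/L, and at the critical point k_a D_c = k_d L, so D_c = (0.188/1.50) × 38.43 = 4.817 mg/L.

t_c ≈ 1.49 d; D_c ≈ 4.82 mg/L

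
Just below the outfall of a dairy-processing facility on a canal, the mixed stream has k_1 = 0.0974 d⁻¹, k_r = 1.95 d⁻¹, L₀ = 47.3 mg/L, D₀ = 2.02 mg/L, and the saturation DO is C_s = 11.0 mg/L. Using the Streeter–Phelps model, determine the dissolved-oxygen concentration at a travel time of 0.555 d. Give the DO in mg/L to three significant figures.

k_1 L₀/(k_r−k_1) = 0.0974×47.3/(1.95−0.0974) = 4.607/1.853 = 2.487 mg/L.
e^(−k_1 t) = e^(−0.0974×0.5550) = 0.9474; e^(−k_r t) = e^(−1.95×0.5550) = 0.3388.
D = 2.487 × (0.9474 − 0.3388) + 2.02 × 0.3388 = 1.513 + 0.6844 = 2.198 mg/L.
DO = C_s − D = 11.0 − 2.198 = 8.802 mg/L.

DO ≈ 8.80 mg/L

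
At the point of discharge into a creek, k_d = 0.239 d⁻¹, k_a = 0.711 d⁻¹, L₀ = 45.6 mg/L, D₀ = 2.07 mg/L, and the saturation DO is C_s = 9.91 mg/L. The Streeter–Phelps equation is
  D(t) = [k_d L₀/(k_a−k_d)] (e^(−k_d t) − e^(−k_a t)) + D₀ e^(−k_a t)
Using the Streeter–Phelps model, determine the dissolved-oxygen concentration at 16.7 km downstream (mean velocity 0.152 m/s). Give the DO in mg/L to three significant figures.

DO ≈ 1.38 mg/L

Travel time t = x/v = 16.7 km / (0.152 m/s) = 16700 m / 0.152 m/s = 109900 s = 1.272 d.
k_d L₀/(k_a−k_d) = 0.239×45.6/(0.711−0.239) = 10.90/0.4720 = 23.09 mg/L.
e^(−k_d t) = e^(−0.239×1.272) = 0.7379; e^(−k_a t) = e^(−0.711×1.272) = 0.4049.
D = 23.09 × (0.7379 − 0.4049) + 2.07 × 0.4049 = 7.689 + 0.8381 = 8.528 mg/L.
DO = C_s − D = 9.91 − 8.528 = 1.382 mg/L.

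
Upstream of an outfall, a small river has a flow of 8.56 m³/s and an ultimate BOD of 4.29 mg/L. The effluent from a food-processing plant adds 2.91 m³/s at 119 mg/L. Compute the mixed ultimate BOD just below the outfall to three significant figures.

33.4 mg/L

Flow-weighted mixing: C = (Q_r C_r + Q_w C_w)/(Q_r + Q_w)
= (8.56×4.29 + 2.91×119)/(8.56 + 2.91) = 383.0/11.47 = 33.39 mg/L.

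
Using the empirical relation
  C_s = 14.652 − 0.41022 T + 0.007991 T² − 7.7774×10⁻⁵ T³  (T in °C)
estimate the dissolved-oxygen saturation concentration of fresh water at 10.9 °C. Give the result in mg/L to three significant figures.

C_s = 14.652 − 0.41022×10.9 + 0.007991×10.9² − 7.7774×10⁻⁵×10.9³ = 11.03 mg/L.

C_s ≈ 11.0 mg/L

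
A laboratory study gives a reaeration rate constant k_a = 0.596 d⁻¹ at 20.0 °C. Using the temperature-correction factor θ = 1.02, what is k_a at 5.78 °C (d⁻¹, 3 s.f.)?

k_a ≈ 0.450 d⁻¹

k_a(T₂) = k_a(T₁) · θ^(T₂−T₁) = 0.596 × 1.02^(5.78−20.0)
= 0.596 × 1.02^-14.2 = 0.596 × 0.7546 = 0.4497 d⁻¹.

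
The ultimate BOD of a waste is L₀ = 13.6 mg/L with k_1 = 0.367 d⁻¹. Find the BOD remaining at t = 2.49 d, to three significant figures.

L ≈ 5.45 mg/L

L_t = L₀ e^(−k_1 t) = 13.6 × e^(−0.367×2.49) = 13.6 × 0.4010 = 5.453 mg/L.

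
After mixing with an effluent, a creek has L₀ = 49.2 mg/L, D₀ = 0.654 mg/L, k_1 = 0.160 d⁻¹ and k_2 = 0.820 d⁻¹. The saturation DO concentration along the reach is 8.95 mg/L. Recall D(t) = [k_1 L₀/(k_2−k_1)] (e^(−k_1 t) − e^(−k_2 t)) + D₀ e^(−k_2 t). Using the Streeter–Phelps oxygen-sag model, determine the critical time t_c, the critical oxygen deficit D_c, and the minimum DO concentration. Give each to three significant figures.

t_c = [1/(k_2−k_1)] ln[(k_2/k_1)(1 − D₀(k_2−k_1)/(k_1 L₀))]
= [1/(0.820−0.160)] ln[(0.820/0.160)(1 − 0.654×0.6600/(0.160×49.2))]
= (1/0.6600) ln[5.125 × 0.9452] = 1.515 × ln(4.844) = 1.515 × 1.578 = 2.391 d.
D_c = (k_1/k_2) L₀ e^(−k_1 t_c) = (0.160/0.820) × 49.2 × e^(−0.160×2.391) = 0.1951 × 49.2 × 0.6822 = 6.549 mg/L.
Minimum DO = C_s − D_c = 8.95 − 6.549 = 2.401 mg/L.

t_c ≈ 2.39 d; D_c ≈ 6.55 mg/L; min DO ≈ 2.40 mg/L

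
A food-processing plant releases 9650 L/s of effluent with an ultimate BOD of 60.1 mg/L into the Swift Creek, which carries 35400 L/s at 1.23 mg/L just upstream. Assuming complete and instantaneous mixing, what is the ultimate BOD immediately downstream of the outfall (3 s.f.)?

Flow-weighted mixing: C = (Q_r C_r + Q_w C_w)/(Q_r + Q_w)
= (35400×1.23 + 9650×60.1)/(35400 + 9650) = 623500/45050 = 13.84 mg/L.

13.8 mg/L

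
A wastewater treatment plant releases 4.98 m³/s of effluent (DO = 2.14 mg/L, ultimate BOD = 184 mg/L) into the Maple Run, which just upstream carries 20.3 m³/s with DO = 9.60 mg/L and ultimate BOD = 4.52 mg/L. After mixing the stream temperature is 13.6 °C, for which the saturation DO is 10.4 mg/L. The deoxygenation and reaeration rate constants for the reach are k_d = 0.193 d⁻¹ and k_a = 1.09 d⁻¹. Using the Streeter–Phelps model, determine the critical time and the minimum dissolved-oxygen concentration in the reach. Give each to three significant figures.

t_c ≈ 1.59 d; minimum DO ≈ 5.20 mg/L

Mixed DO = (20.3×9.60 + 4.98×2.14)/(20.3+4.98) = 205.5/25.28 = 8.130 mg/L.
Mixed L₀ = (20.3×4.52 + 4.98×184)/(25.28) = 1008/25.28 = 39.88 mg/L.
Initial deficit D₀ = C_s − DO₀ = 10.4 − 8.130 = 2.270 mg/L.
t_c = (1/0.8970) ln[(1.09/0.193)(1 − 2.270×0.8970/(0.193×39.88))] = 1.115 × ln(4.154) = 1.588 d.
D_c = (0.193/1.09) × 39.88 × e^(−0.193×1.588) = 0.1771 × 39.88 × 0.7361 = 5.197 mg/L.
Minimum DO = 10.4 − 5.197 = 5.203 mg/L.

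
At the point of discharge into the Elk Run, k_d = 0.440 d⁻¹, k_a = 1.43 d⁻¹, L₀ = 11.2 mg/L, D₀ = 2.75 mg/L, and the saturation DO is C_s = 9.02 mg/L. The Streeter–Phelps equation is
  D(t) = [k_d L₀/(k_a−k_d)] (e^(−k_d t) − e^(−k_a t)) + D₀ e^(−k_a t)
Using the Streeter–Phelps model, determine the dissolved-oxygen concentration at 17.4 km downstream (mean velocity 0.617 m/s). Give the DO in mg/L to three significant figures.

DO ≈ 6.11 mg/L

Travel time t = x/v = 17.4 km / (0.617 m/s) = 17400 m / 0.617 m/s = 28200 s = 0.3264 d.
k_d L₀/(k_a−k_d) = 0.440×11.2/(1.43−0.440) = 4.928/0.9900 = 4.978 mg/L.
e^(−k_d t) = e^(−0.440×0.3264) = 0.8662; e^(−k_a t) = e^(−1.43×0.3264) = 0.6270.
D = 4.978 × (0.8662 − 0.6270) + 2.75 × 0.6270 = 1.191 + 1.724 = 2.915 mg/L.
DO = C_s − D = 9.02 − 2.915 = 6.105 mg/L.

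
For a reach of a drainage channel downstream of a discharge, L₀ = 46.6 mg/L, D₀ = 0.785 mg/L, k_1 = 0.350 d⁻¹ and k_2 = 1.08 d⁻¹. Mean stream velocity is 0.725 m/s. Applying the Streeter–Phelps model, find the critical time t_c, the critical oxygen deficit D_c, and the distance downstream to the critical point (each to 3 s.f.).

t_c ≈ 1.49 d; D_c ≈ 8.95 mg/L; x_c ≈ 93.6 km

With k_2/k_1 = 3.086 and 1 − D₀(k_2−k_1)/(k_1 L₀) = 0.9649,
t_c = ln(3.086 × 0.9649) / (1.08 − 0.350) = ln(2.977) / 0.7300 = 1.091/0.7300 = 1.495 d.
D_c = (k_1/k_2) L₀ e^(−k_1 t_c) = (0.350/1.08) × 46.6 × e^(−0.350×1.495) = 0.3241 × 46.6 × 0.5927 = 8.951 mg/L.
x_c = v t_c = 0.725 m/s × 1.495 d × 86400 s/d = 93620 m ≈ 93.6 km.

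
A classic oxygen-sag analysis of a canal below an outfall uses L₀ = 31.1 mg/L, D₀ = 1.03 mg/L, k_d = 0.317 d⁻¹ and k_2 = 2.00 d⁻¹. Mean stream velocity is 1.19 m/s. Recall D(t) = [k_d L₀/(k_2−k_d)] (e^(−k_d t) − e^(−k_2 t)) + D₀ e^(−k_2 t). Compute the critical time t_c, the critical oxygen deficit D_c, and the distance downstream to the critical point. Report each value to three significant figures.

t_c ≈ 0.980 d; D_c ≈ 3.61 mg/L; x_c ≈ 101 km

With k_2/k_d = 6.309 and 1 − D₀(k_2−k_d)/(k_d L₀) = 0.8242,
t_c = ln(6.309 × 0.8242) / (2.00 − 0.317) = ln(5.200) / 1.683 = 1.649/1.683 = 0.9796 d.
L(t_c) = L₀ e^(−k_d t_c) = 31.1 × 0.7331 = 22.80 mg/L, and at the critical point k_2 D_c = k_d L, so D_c = (0.317/2.00) × 22.80 = 3.614 mg/L.
x_c = v t_c = 1.19 m/s × 0.9796 d × 86400 s/d = 100700 m ≈ 101 km.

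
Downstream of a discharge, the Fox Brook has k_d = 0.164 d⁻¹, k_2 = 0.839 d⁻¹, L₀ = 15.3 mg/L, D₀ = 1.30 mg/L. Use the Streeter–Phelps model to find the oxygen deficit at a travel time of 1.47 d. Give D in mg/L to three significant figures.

D ≈ 2.22 mg/L

k_d L₀/(k_2−k_d) = 0.164×15.3/(0.839−0.164) = 2.509/0.6750 = 3.717 mg/L.
e^(−k_d t) = e^(−0.164×1.470) = 0.7858; e^(−k_2 t) = e^(−0.839×1.470) = 0.2913.
D = 3.717 × (0.7858 − 0.2913) + 1.30 × 0.2913 = 1.838 + 0.3787 = 2.217 mg/L.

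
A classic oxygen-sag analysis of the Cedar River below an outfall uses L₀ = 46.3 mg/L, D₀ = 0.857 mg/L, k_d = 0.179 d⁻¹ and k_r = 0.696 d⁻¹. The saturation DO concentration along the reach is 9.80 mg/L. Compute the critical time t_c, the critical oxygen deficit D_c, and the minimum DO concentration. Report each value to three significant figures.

At the critical point dD/dt = 0, so k_d L₀ e^(−k_d t) = k_r D. Substituting D(t) from the Streeter–Phelps equation and solving for t gives
t_c = ln[(k_r/k_d)(1 − D₀(k_r−k_d)/(k_d L₀))] / (k_r−k_d).
Here k_r−k_d = 0.5170 d⁻¹ and 1 − D₀(k_r−k_d)/(k_d L₀) = 1 − 0.857×0.5170/(0.179×46.3) = 0.9465, so
t_c = ln(3.888 × 0.9465) / 0.5170 = 1.303 / 0.5170 = 2.520 d.
D_c = (k_d/k_r) L₀ e^(−k_d t_c) = (0.179/0.696) × 46.3 × e^(−0.179×2.520) = 0.2572 × 46.3 × 0.6369 = 7.584 mg/L.
Minimum DO = C_s − D_c = 9.80 − 7.584 = 2.216 mg/L.

t_c ≈ 2.52 d; D_c ≈ 7.58 mg/L; min DO ≈ 2.22 mg/L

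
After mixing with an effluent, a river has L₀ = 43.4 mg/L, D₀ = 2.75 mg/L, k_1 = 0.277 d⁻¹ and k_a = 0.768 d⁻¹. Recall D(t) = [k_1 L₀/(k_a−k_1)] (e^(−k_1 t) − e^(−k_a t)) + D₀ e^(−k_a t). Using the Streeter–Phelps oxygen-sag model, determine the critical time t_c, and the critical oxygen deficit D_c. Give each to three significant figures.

With k_a/k_1 = 2.773 and 1 − D₀(k_a−k_1)/(k_1 L₀) = 0.8877,
t_c = ln(2.773 × 0.8877) / (0.768 − 0.277) = ln(2.461) / 0.4910 = 0.9006/0.4910 = 1.834 d.
D_c = (k_1/k_a) L₀ e^(−k_1 t_c) = (0.277/0.768) × 43.4 × e^(−0.277×1.834) = 0.3607 × 43.4 × 0.6016 = 9.418 mg/L.

t_c ≈ 1.83 d; D_c ≈ 9.42 mg/L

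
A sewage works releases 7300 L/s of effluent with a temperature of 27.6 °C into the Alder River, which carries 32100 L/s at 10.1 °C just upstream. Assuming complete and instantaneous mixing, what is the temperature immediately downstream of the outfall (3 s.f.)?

13.3 °C

Flow-weighted mixing: C = (Q_r C_r + Q_w C_w)/(Q_r + Q_w)
= (32100×10.1 + 7300×27.6)/(32100 + 7300) = 525700/39400 = 13.34 °C.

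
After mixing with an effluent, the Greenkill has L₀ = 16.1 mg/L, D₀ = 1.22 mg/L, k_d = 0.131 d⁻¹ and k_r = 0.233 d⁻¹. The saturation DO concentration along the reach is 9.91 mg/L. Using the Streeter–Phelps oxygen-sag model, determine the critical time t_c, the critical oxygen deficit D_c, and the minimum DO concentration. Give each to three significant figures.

t_c ≈ 5.05 d; D_c ≈ 4.67 mg/L; min DO ≈ 5.24 mg/L

With k_r/k_d = 1.779 and 1 − D₀(k_r−k_d)/(k_d L₀) = 0.9410,
t_c = ln(1.779 × 0.9410) / (0.233 − 0.131) = ln(1.674) / 0.1020 = 0.5150/0.1020 = 5.049 d.
D_c = (k_d/k_r) L₀ e^(−k_d t_c) = (0.131/0.233) × 16.1 × e^(−0.131×5.049) = 0.5622 × 16.1 × 0.5161 = 4.672 mg/L.
Minimum DO = C_s − D_c = 9.91 − 4.672 = 5.238 mg/L.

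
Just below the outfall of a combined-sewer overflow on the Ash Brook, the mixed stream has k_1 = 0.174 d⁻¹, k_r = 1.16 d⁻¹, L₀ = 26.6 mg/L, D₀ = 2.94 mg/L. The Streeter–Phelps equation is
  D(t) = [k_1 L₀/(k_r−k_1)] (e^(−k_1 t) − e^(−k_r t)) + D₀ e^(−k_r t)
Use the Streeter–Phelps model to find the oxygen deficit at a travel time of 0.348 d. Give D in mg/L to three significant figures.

D ≈ 3.25 mg/L

k_1 L₀/(k_r−k_1) = 0.174×26.6/(1.16−0.174) = 4.628/0.9860 = 4.694 mg/L.
e^(−k_1 t) = e^(−0.174×0.3480) = 0.9412; e^(−k_r t) = e^(−1.16×0.3480) = 0.6679.
D = 4.694 × (0.9412 − 0.6679) + 2.94 × 0.6679 = 1.283 + 1.964 = 3.247 mg/L.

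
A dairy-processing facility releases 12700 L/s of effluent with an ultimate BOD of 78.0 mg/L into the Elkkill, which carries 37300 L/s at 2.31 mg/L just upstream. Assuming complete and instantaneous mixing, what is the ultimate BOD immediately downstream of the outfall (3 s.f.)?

Flow-weighted mixing: C = (Q_r C_r + Q_w C_w)/(Q_r + Q_w)
= (37300×2.31 + 12700×78.0)/(37300 + 12700) = 1.077×10^6/50000 = 21.54 mg/L.

21.5 mg/L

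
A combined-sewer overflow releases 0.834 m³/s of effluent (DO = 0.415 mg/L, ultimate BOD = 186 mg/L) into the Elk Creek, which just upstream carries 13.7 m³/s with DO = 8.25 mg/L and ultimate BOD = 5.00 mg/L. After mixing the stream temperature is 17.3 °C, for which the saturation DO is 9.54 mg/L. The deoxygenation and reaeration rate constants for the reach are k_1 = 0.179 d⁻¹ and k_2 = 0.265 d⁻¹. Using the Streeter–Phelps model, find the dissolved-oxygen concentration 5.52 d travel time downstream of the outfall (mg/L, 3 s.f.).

DO ≈ 4.63 mg/L

Mixed DO = (13.7×8.25 + 0.834×0.415)/(13.7+0.834) = 113.4/14.53 = 7.800 mg/L.
Mixed L₀ = (13.7×5.00 + 0.834×186)/(14.53) = 223.6/14.53 = 15.39 mg/L.
Initial deficit D₀ = C_s − DO₀ = 9.54 − 7.800 = 1.740 mg/L.
D(5.52) = [0.179×15.39/(0.265−0.179)](e^(−0.179×5.52) − e^(−0.265×5.52)) + 1.740 e^(−0.265×5.52)
= 32.02 × (0.3723 − 0.2316) + 1.740 × 0.2316 = 4.909 mg/L.
DO = 9.54 − 4.909 = 4.631 mg/L.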